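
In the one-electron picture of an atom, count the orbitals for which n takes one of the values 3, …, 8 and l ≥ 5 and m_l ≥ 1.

Treat each shell separately and count matching orbitals:
n=6 → 5; n=7 → 11; n=8 → 18.
Total orbitals: 5 + 11 + 18 = 34.

34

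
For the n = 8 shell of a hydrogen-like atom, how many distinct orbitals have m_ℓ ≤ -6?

Go through ℓ = 0, …, 7 (the values permitted for n = 8).
Orbitals with m_ℓ ≤ -6, by ℓ: ℓ=6 → 1; ℓ=7 → 2.
Total orbitals: 1 + 2 = 3.

3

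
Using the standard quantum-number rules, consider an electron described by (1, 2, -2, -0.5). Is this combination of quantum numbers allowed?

No

The orbital quantum number must satisfy 0 ≤ l ≤ n−1. With n = 1 the allowed l values are 0, so l = 2 is out of range.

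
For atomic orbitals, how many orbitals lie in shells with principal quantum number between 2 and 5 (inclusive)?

54

Shell n has n² orbitals: 2²=4 + 3²=9 + 4²=16 + 5²=25 = 54 orbitals.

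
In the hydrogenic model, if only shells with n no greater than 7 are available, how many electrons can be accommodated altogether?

Total orbitals = 1² + 2² + 3² + 4² + 5² + 6² + 7² = 140. Doubling for spin gives 280 electrons.

280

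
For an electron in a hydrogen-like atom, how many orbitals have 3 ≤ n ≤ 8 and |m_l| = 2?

Work shell by shell — for each n, count the (l, m_l) pairs that satisfy |m_l| = 2:
n=3 → 2; n=4 → 4; n=5 → 6; n=6 → 8; n=7 → 10; n=8 → 12.
Total orbitals: 2 + 4 + 6 + 8 + 10 + 12 = 42.

42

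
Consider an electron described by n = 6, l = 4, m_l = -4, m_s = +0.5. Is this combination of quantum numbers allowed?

n = 6 is a positive integer. l = 4 satisfies 0 ≤ l ≤ n−1 = 5. m_l = -4 lies in the range −l … +l (here −4 … 4). m_s = +1/2 is one of ±1/2.
All four constraints are satisfied.

Valid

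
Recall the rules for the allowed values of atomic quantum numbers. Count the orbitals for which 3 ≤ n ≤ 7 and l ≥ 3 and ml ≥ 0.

50

Count contributing orbitals for each principal shell:
n=4 → 4; n=5 → 9; n=6 → 15; n=7 → 22.
Total orbitals: 4 + 9 + 15 + 22 = 50.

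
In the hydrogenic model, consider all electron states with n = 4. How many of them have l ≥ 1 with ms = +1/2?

For n = 4, l ranges over 0 … 3.
Orbitals with l ≥ 1, by l: l=1 → 3; l=2 → 5; l=3 → 7.
Orbitals: 3 + 5 + 7 = 15. With ms fixed to a single value there is one state per orbital, giving 15 states.

15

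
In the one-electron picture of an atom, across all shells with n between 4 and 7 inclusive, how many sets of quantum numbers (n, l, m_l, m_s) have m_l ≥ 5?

8

Go shell by shell, enumerating (l, m_l) with m_l ≥ 5:
n=6 → 1; n=7 → 3.
Orbitals: 1 + 3 = 4. Including both spin states (m_s = ±1/2) gives 2 × 4 = 8 states.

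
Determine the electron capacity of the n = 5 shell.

50

A shell holds 2n² electrons: 2 × 5² = 2 × 25 = 50.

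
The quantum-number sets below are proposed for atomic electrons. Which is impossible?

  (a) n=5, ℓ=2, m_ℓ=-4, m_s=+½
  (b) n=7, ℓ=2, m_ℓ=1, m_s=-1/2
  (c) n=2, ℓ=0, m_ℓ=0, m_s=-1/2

(a) has |m_ℓ| = 4 > ℓ = 2, violating −ℓ ≤ m_ℓ ≤ ℓ.
The remaining sets (b), (c) satisfy all four rules.

(a)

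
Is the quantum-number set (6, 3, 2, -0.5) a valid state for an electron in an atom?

n = 6 is a positive integer. l = 3 satisfies 0 ≤ l ≤ n−1 = 5. ml = 2 lies in the range −l … +l (here −3 … 3). ms = -1/2 is one of ±1/2.
All four constraints are satisfied.

Yes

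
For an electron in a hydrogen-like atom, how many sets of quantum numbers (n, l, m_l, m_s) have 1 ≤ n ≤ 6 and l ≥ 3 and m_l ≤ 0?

Treat each shell separately and count matching orbitals:
n=4 → 4; n=5 → 9; n=6 → 15.
Orbitals: 4 + 9 + 15 = 28. Including both spin states (m_s = ±1/2) gives 2 × 28 = 56 states.

56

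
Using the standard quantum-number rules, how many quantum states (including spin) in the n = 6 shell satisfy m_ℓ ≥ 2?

20

Go through ℓ = 0, …, 5 (the values permitted for n = 6).
Orbitals with m_ℓ ≥ 2, by ℓ: ℓ=2 → 1; ℓ=3 → 2; ℓ=4 → 3; ℓ=5 → 4.
Orbitals: 1 + 2 + 3 + 4 = 10. Each orbital carries two spin states, so 10 × 2 = 20 states.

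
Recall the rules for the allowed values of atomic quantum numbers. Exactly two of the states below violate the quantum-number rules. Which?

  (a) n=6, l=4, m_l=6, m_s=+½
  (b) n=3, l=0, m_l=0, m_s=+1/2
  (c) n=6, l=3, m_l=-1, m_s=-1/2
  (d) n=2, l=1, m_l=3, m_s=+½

(a) and (d)

(a) has |m_l| = 6 > l = 4, violating −l ≤ m_l ≤ l.
(d) has |m_l| = 3 > l = 1, violating −l ≤ m_l ≤ l.
The remaining sets (b), (c) satisfy all four rules.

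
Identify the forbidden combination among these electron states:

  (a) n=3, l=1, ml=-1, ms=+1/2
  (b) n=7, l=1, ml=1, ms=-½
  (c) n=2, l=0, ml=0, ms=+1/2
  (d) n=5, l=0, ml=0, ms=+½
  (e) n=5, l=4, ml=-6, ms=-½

(e)

(e) has |ml| = 6 > l = 4, violating −l ≤ ml ≤ l.
The remaining sets (a), (b), (c), (d) satisfy all four rules.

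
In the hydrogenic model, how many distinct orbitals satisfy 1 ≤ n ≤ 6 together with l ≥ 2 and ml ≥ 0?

Treat each shell separately and count matching orbitals:
n=3 → 3; n=4 → 7; n=5 → 12; n=6 → 18.
Total orbitals: 3 + 7 + 12 + 18 = 40.

40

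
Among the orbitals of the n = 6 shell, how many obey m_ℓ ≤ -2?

10

Orbitals with m_ℓ ≤ -2, by ℓ: ℓ=2 → 1; ℓ=3 → 2; ℓ=4 → 3; ℓ=5 → 4.
Total orbitals: 1 + 2 + 3 + 4 = 10.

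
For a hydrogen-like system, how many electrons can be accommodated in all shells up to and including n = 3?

Total orbitals = 1² + 2² + 3² = 14. Doubling for spin gives 28 electrons.

28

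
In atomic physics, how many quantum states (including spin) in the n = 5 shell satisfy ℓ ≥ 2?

For n = 5, ℓ ranges over 0 … 4.
Orbitals with ℓ ≥ 2, by ℓ: ℓ=2 → 5; ℓ=3 → 7; ℓ=4 → 9.
Orbitals: 5 + 7 + 9 = 21. Each orbital carries two spin states, so 21 × 2 = 42 states.

42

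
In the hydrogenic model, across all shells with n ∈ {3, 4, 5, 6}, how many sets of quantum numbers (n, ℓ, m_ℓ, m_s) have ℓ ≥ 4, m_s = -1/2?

29

Go shell by shell, enumerating (ℓ, m_ℓ) with ℓ ≥ 4:
n=5 → 9; n=6 → 20.
Orbitals: 9 + 20 = 29. With m_s fixed to -1/2 there is one state per orbital, so 29 states.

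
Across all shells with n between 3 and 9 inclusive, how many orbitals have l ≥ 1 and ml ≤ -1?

119

Per-shell orbital counts meeting the constraint:
n=3 → 3; n=4 → 6; n=5 → 10; n=6 → 15; n=7 → 21; n=8 → 28; n=9 → 36.
Total orbitals: 3 + 6 + 10 + 15 + 21 + 28 + 36 = 119.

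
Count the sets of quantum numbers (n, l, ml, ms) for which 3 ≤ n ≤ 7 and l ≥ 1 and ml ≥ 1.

110

Count contributing orbitals for each principal shell:
n=3 → 3; n=4 → 6; n=5 → 10; n=6 → 15; n=7 → 21.
Orbitals: 3 + 6 + 10 + 15 + 21 = 55. Including both spin states (ms = ±1/2) gives 2 × 55 = 110 states.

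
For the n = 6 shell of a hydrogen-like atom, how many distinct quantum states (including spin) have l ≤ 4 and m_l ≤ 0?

For n = 6, l ranges over 0 … 5.
Contributions: l=0 → 1; l=1 → 2; l=2 → 3; l=3 → 4; l=4 → 5.
Orbitals: 1 + 2 + 3 + 4 + 5 = 15. Each orbital carries two spin states, so 15 × 2 = 30 states.

30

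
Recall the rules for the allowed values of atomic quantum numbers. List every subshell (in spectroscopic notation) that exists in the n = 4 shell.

4s, 4p, 4d, 4f

For n = 4, ℓ runs from 0 to 3. In spectroscopic notation ℓ = 0,1,2,… ↔ s,p,d,f,g,h,i, so the subshells are 4s, 4p, 4d, 4f.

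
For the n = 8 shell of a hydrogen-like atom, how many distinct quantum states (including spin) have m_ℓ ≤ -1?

The n = 8 shell has ℓ = 0 through 7; check each.
Orbitals with m_ℓ ≤ -1, by ℓ: ℓ=1 → 1; ℓ=2 → 2; ℓ=3 → 3; ℓ=4 → 4; ℓ=5 → 5; ℓ=6 → 6; ℓ=7 → 7.
Orbitals: 1 + 2 + 3 + 4 + 5 + 6 + 7 = 28. Each orbital carries two spin states, so 28 × 2 = 56 states.

56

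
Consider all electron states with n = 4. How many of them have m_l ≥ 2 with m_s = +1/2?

3

For n = 4, l ranges over 0 … 3.
Orbitals with m_l ≥ 2, by l: l=2 → 1; l=3 → 2.
Orbitals: 1 + 2 = 3. With m_s fixed to a single value there is one state per orbital, giving 3 states.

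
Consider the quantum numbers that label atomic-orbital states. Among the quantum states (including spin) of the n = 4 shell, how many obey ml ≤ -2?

Per l-value: l=2 → 1; l=3 → 2.
Orbitals: 1 + 2 = 3. Each orbital carries two spin states, so 3 × 2 = 6 states.

6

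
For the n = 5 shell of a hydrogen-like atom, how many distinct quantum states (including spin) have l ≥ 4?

18

With n = 5 the allowed l are 0, 1, …, 4.
Contributions: l=4 → 9.
Orbitals: 9. Each orbital carries two spin states, so 9 × 2 = 18 states.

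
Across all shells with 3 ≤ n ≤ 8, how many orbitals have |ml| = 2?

Work shell by shell — for each n, count the (l, ml) pairs that satisfy |ml| = 2:
n=3 → 2; n=4 → 4; n=5 → 6; n=6 → 8; n=7 → 10; n=8 → 12.
Total orbitals: 2 + 4 + 6 + 8 + 10 + 12 = 42.

42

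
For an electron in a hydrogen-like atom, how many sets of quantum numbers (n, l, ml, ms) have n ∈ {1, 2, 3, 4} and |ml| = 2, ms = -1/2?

For each n in the range, tally the orbitals obeying |ml| = 2:
n=3 → 2; n=4 → 4.
Orbitals: 2 + 4 = 6. With ms fixed to -1/2 there is one state per orbital, so 6 states.

6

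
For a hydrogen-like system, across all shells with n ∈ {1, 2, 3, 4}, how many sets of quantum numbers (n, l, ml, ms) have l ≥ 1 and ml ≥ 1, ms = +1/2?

10

Per-shell orbital counts meeting the constraint:
n=2 → 1; n=3 → 3; n=4 → 6.
Orbitals: 1 + 3 + 6 = 10. With ms fixed to +1/2 there is one state per orbital, so 10 states.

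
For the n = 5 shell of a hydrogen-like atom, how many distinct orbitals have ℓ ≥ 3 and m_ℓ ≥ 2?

5

Contributions: ℓ=3 → 2; ℓ=4 → 3.
Total orbitals: 2 + 3 = 5.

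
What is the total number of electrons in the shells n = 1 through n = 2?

10

Shell n has n² orbitals: 1²=1 + 2²=4 = 5 orbitals.
Two spin states per orbital: 2 × 5 = 10 electrons.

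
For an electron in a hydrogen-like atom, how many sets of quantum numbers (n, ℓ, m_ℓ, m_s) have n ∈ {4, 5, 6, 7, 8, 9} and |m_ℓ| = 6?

24

Work shell by shell — for each n, count the (ℓ, m_ℓ) pairs that satisfy |m_ℓ| = 6:
n=7 → 2; n=8 → 4; n=9 → 6.
Orbitals: 2 + 4 + 6 = 12. Including both spin states (m_s = ±1/2) gives 2 × 12 = 24 states.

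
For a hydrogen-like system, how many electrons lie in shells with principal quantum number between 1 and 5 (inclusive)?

Shell n has n² orbitals: 1²=1 + 2²=4 + 3²=9 + 4²=16 + 5²=25 = 55 orbitals.
Two spin states per orbital: 2 × 55 = 110 electrons.

110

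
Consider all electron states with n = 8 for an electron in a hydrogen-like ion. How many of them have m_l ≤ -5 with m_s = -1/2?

For n = 8, l ranges over 0 … 7.
The (l, m_l) pairs meeting m_l ≤ -5 give: l=5 → 1; l=6 → 2; l=7 → 3.
Orbitals: 1 + 2 + 3 = 6. With m_s fixed to a single value there is one state per orbital, giving 6 states.

6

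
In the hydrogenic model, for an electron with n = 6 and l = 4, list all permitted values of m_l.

-4, -3, -2, -1, 0, 1, 2, 3, 4

m_l takes every integer from −l to +l. With l = 4 that gives the 9 values -4, -3, -2, -1, 0, 1, 2, 3, 4.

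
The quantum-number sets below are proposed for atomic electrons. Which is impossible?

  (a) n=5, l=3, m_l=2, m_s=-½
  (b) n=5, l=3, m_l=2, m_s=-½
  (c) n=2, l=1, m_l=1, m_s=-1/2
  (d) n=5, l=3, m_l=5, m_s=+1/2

(d)

(d) has |m_l| = 5 > l = 3, violating −l ≤ m_l ≤ l.
The remaining sets (a), (b), (c) satisfy all four rules.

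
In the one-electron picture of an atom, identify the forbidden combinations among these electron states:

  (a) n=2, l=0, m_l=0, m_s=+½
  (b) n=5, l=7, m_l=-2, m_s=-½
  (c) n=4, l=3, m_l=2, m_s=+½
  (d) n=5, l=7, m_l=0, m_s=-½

(b) has l = 7 ≥ n = 5, violating 0 ≤ l ≤ n−1.
(d) has l = 7 ≥ n = 5, violating 0 ≤ l ≤ n−1.
The remaining sets (a), (c) satisfy all four rules.

(b) and (d)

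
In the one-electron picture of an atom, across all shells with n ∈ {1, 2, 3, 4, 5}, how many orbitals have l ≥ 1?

Work shell by shell — for each n, count the (l, m_l) pairs that satisfy l ≥ 1:
n=2 → 3; n=3 → 8; n=4 → 15; n=5 → 24.
Total orbitals: 3 + 8 + 15 + 24 = 50.

50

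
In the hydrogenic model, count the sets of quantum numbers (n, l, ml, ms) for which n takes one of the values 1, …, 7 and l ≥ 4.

124

Count contributing orbitals for each principal shell:
n=5 → 9; n=6 → 20; n=7 → 33.
Orbitals: 9 + 20 + 33 = 62. Including both spin states (ms = ±1/2) gives 2 × 62 = 124 states.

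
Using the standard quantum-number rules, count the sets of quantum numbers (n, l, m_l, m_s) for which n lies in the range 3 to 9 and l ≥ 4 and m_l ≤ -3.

Per-shell orbital counts meeting the constraint:
n=5 → 2; n=6 → 5; n=7 → 9; n=8 → 14; n=9 → 20.
Orbitals: 2 + 5 + 9 + 14 + 20 = 50. Including both spin states (m_s = ±1/2) gives 2 × 50 = 100 states.

100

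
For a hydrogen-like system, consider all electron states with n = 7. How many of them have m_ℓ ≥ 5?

Go through ℓ = 0, …, 6 (the values permitted for n = 7).
Orbitals with m_ℓ ≥ 5, by ℓ: ℓ=5 → 1; ℓ=6 → 2.
Orbitals: 1 + 2 = 3. Each orbital carries two spin states, so 3 × 2 = 6 states.

6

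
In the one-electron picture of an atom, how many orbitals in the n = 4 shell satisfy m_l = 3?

With n = 4 the allowed l are 0, 1, …, 3.
Per l-value: l=3 → 1.
Total orbitals: 1.

1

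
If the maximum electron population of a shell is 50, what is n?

2n² = 50 ⇒ n² = 25 ⇒ n = 5.

n = 5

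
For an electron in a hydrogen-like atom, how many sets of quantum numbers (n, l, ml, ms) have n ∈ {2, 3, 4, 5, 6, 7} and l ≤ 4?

For each n in the range, tally the orbitals obeying l ≤ 4:
n=2 → 4; n=3 → 9; n=4 → 16; n=5 → 25; n=6 → 25; n=7 → 25.
Orbitals: 4 + 9 + 16 + 25 + 25 + 25 = 104. Including both spin states (ms = ±1/2) gives 2 × 104 = 208 states.

208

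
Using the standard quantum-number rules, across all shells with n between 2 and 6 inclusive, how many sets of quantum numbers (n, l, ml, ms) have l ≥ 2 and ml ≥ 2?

40

Work shell by shell — for each n, count the (l, ml) pairs that satisfy l ≥ 2 and ml ≥ 2:
n=3 → 1; n=4 → 3; n=5 → 6; n=6 → 10.
Orbitals: 1 + 3 + 6 + 10 = 20. Including both spin states (ms = ±1/2) gives 2 × 20 = 40 states.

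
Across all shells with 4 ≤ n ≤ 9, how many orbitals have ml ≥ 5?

Per-shell orbital counts meeting the constraint:
n=6 → 1; n=7 → 3; n=8 → 6; n=9 → 10.
Total orbitals: 1 + 3 + 6 + 10 = 20.

20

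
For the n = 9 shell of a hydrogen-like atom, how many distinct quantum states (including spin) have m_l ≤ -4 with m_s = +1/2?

15

With n = 9 the allowed l are 0, 1, …, 8.
Per l-value: l=4 → 1; l=5 → 2; l=6 → 3; l=7 → 4; l=8 → 5.
Orbitals: 1 + 2 + 3 + 4 + 5 = 15. With m_s fixed to a single value there is one state per orbital, giving 15 states.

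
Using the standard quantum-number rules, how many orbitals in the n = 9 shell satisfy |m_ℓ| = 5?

For n = 9, ℓ ranges over 0 … 8.
Per ℓ-value: ℓ=5 → 2; ℓ=6 → 2; ℓ=7 → 2; ℓ=8 → 2.
Total orbitals: 2 + 2 + 2 + 2 = 8.

8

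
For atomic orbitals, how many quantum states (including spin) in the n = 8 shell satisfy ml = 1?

14

For n = 8, l ranges over 0 … 7.
The (l, ml) pairs meeting ml = 1 give: l=1 → 1; l=2 → 1; l=3 → 1; l=4 → 1; l=5 → 1; l=6 → 1; l=7 → 1.
Orbitals: 1 + 1 + 1 + 1 + 1 + 1 + 1 = 7. Each orbital carries two spin states, so 7 × 2 = 14 states.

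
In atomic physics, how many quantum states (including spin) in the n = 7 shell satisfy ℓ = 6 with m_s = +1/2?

13

The (ℓ, m_ℓ) pairs meeting ℓ = 6 give: ℓ=6 → 13.
Orbitals: 13. With m_s fixed to a single value there is one state per orbital, giving 13 states.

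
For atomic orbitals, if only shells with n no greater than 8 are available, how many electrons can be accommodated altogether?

Total orbitals = 1² + 2² + 3² + 4² + 5² + 6² + 7² + 8² = 204. Doubling for spin gives 408 electrons.

408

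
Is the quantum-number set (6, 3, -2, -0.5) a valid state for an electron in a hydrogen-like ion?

n = 6 is a positive integer. l = 3 satisfies 0 ≤ l ≤ n−1 = 5. ml = -2 lies in the range −l … +l (here −3 … 3). ms = -1/2 is one of ±1/2.
All four constraints are satisfied.

Valid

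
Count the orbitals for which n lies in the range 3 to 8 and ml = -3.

15

Count contributing orbitals for each principal shell:
n=4 → 1; n=5 → 2; n=6 → 3; n=7 → 4; n=8 → 5.
Total orbitals: 1 + 2 + 3 + 4 + 5 = 15.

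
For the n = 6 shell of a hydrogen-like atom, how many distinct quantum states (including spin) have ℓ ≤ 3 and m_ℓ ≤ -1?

Orbitals with ℓ ≤ 3 and m_ℓ ≤ -1, by ℓ: ℓ=1 → 1; ℓ=2 → 2; ℓ=3 → 3.
Orbitals: 1 + 2 + 3 = 6. Each orbital carries two spin states, so 6 × 2 = 12 states.

12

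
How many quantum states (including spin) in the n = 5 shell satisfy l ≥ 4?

18

Go through l = 0, …, 4 (the values permitted for n = 5).
The (l, ml) pairs meeting l ≥ 4 give: l=4 → 9.
Orbitals: 9. Each orbital carries two spin states, so 9 × 2 = 18 states.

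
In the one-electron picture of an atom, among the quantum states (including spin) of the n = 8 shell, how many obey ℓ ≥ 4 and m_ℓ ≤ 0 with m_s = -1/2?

26

The n = 8 shell has ℓ = 0 through 7; check each.
Orbitals with ℓ ≥ 4 and m_ℓ ≤ 0, by ℓ: ℓ=4 → 5; ℓ=5 → 6; ℓ=6 → 7; ℓ=7 → 8.
Orbitals: 5 + 6 + 7 + 8 = 26. With m_s fixed to a single value there is one state per orbital, giving 26 states.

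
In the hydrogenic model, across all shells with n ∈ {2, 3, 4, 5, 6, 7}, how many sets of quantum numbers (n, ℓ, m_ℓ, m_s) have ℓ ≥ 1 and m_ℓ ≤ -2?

Go shell by shell, enumerating (ℓ, m_ℓ) with ℓ ≥ 1 and m_ℓ ≤ -2:
n=3 → 1; n=4 → 3; n=5 → 6; n=6 → 10; n=7 → 15.
Orbitals: 1 + 3 + 6 + 10 + 15 = 35. Including both spin states (m_s = ±1/2) gives 2 × 35 = 70 states.

70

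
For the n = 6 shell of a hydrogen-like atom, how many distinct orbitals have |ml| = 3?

6

Per l-value: l=3 → 2; l=4 → 2; l=5 → 2.
Total orbitals: 2 + 2 + 2 = 6.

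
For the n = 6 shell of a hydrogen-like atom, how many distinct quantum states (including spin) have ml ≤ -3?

12

With n = 6 the allowed l are 0, 1, …, 5.
Per l-value: l=3 → 1; l=4 → 2; l=5 → 3.
Orbitals: 1 + 2 + 3 = 6. Each orbital carries two spin states, so 6 × 2 = 12 states.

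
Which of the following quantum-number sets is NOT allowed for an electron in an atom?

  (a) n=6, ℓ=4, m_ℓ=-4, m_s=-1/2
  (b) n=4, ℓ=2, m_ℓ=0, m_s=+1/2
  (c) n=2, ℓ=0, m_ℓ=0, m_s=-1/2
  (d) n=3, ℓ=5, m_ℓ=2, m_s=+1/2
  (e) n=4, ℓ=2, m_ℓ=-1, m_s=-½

(d)

(d) has ℓ = 5 ≥ n = 3, violating 0 ≤ ℓ ≤ n−1.
The remaining sets (a), (b), (c), (e) satisfy all four rules.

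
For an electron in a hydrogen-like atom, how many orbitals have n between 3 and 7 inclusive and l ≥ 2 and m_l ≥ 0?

65

Treat each shell separately and count matching orbitals:
n=3 → 3; n=4 → 7; n=5 → 12; n=6 → 18; n=7 → 25.
Total orbitals: 3 + 7 + 12 + 18 + 25 = 65.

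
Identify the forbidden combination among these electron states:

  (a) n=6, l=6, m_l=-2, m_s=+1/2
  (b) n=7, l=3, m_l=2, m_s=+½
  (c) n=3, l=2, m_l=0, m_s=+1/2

(a) has l = 6 ≥ n = 6, violating 0 ≤ l ≤ n−1.
The remaining sets (b), (c) satisfy all four rules.

(a)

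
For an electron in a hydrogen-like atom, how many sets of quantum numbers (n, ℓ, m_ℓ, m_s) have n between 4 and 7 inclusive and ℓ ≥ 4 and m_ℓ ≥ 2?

For each n in the range, tally the orbitals obeying ℓ ≥ 4 and m_ℓ ≥ 2:
n=5 → 3; n=6 → 7; n=7 → 12.
Orbitals: 3 + 7 + 12 = 22. Including both spin states (m_s = ±1/2) gives 2 × 22 = 44 states.

44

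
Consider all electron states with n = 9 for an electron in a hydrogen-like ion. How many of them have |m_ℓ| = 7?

The n = 9 shell has ℓ = 0 through 8; check each.
Per ℓ-value: ℓ=7 → 2; ℓ=8 → 2.
Orbitals: 2 + 2 = 4. Each orbital carries two spin states, so 4 × 2 = 8 states.

8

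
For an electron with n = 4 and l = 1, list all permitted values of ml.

ml takes every integer from −l to +l. With l = 1 that gives the 3 values -1, 0, 1.

-1, 0, 1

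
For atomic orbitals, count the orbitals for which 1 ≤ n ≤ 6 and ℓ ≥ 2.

Per-shell orbital counts meeting the constraint:
n=3 → 5; n=4 → 12; n=5 → 21; n=6 → 32.
Total orbitals: 5 + 12 + 21 + 32 = 70.

70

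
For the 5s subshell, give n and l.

The leading integer gives n = 5; the letter 's' means l = 0.

n = 5, l = 0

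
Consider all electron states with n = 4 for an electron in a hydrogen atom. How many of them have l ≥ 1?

The n = 4 shell has l = 0 through 3; check each.
Per l-value: l=1 → 3; l=2 → 5; l=3 → 7.
Orbitals: 3 + 5 + 7 = 15. Each orbital carries two spin states, so 15 × 2 = 30 states.

30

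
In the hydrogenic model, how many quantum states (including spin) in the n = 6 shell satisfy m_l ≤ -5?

Go through l = 0, …, 5 (the values permitted for n = 6).
Contributions: l=5 → 1.
Orbitals: 1. Each orbital carries two spin states, so 1 × 2 = 2 states.

2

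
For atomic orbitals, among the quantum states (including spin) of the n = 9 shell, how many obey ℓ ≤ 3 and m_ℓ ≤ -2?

The n = 9 shell has ℓ = 0 through 8; check each.
Orbitals with ℓ ≤ 3 and m_ℓ ≤ -2, by ℓ: ℓ=2 → 1; ℓ=3 → 2.
Orbitals: 1 + 2 = 3. Each orbital carries two spin states, so 3 × 2 = 6 states.

6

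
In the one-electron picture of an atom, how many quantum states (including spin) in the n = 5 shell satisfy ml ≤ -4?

For n = 5, l ranges over 0 … 4.
The (l, ml) pairs meeting ml ≤ -4 give: l=4 → 1.
Orbitals: 1. Each orbital carries two spin states, so 1 × 2 = 2 states.

2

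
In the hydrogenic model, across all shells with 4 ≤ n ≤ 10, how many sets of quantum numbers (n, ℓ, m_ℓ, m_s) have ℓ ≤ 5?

Work shell by shell — for each n, count the (ℓ, m_ℓ) pairs that satisfy ℓ ≤ 5:
n=4 → 16; n=5 → 25; n=6 → 36; n=7 → 36; n=8 → 36; n=9 → 36; n=10 → 36.
Orbitals: 16 + 25 + 36 + 36 + 36 + 36 + 36 = 221. Including both spin states (m_s = ±1/2) gives 2 × 221 = 442 states.

442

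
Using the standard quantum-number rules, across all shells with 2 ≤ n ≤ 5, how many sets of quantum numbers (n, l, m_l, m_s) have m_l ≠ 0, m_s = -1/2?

Count contributing orbitals for each principal shell:
n=2 → 2; n=3 → 6; n=4 → 12; n=5 → 20.
Orbitals: 2 + 6 + 12 + 20 = 40. With m_s fixed to -1/2 there is one state per orbital, so 40 states.

40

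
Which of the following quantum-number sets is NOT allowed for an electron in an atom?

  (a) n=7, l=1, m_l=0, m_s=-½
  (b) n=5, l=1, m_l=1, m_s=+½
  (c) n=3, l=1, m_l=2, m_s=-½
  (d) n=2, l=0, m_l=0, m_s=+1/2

(c)

(c) has |m_l| = 2 > l = 1, violating −l ≤ m_l ≤ l.
The remaining sets (a), (b), (d) satisfy all four rules.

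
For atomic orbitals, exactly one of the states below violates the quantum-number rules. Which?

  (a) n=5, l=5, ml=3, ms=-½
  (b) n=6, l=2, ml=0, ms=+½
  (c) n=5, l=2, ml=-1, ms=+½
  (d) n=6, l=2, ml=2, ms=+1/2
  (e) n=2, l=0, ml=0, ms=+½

(a) has l = 5 ≥ n = 5, violating 0 ≤ l ≤ n−1.
The remaining sets (b), (c), (d), (e) satisfy all four rules.

(a)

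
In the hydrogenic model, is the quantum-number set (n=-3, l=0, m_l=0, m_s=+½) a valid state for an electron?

Not allowed

The principal quantum number must be a positive integer (n ≥ 1), but here n = -3.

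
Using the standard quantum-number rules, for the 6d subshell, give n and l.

n = 6, l = 2

The leading integer gives n = 6; the letter 'd' means l = 2.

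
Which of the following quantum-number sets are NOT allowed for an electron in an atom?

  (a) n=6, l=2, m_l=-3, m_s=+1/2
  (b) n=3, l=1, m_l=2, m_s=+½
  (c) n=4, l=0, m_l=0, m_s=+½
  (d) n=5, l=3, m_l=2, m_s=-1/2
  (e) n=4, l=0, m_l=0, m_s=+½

(a) and (b)

(a) has |m_l| = 3 > l = 2, violating −l ≤ m_l ≤ l.
(b) has |m_l| = 2 > l = 1, violating −l ≤ m_l ≤ l.
The remaining sets (c), (d), (e) satisfy all four rules.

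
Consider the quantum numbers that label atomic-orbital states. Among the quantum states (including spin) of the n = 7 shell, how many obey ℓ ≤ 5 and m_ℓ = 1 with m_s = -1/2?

For n = 7, ℓ ranges over 0 … 6.
Orbitals with ℓ ≤ 5 and m_ℓ = 1, by ℓ: ℓ=1 → 1; ℓ=2 → 1; ℓ=3 → 1; ℓ=4 → 1; ℓ=5 → 1.
Orbitals: 1 + 1 + 1 + 1 + 1 = 5. With m_s fixed to a single value there is one state per orbital, giving 5 states.

5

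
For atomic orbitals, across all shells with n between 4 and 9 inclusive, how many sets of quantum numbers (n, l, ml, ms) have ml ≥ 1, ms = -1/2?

Count contributing orbitals for each principal shell:
n=4 → 6; n=5 → 10; n=6 → 15; n=7 → 21; n=8 → 28; n=9 → 36.
Orbitals: 6 + 10 + 15 + 21 + 28 + 36 = 116. With ms fixed to -1/2 there is one state per orbital, so 116 states.

116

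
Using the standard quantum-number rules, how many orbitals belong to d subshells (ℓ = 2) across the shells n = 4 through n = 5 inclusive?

10

A d subshell (ℓ = 2) exists for every n ≥ 3, so shells n = 4, 5 each contribute one — 2 subshells.
Since each d subshell has 2·2+1 = 5 orbitals, the total is 2 × 5 = 10.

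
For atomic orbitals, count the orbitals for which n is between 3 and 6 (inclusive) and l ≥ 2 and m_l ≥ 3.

10

Treat each shell separately and count matching orbitals:
n=4 → 1; n=5 → 3; n=6 → 6.
Total orbitals: 1 + 3 + 6 = 10.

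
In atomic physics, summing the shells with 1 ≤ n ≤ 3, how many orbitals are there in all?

Shell n has n² orbitals: 1²=1 + 2²=4 + 3²=9 = 14 orbitals.

14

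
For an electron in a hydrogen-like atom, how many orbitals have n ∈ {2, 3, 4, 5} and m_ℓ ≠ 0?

Work shell by shell — for each n, count the (ℓ, m_ℓ) pairs that satisfy m_ℓ ≠ 0:
n=2 → 2; n=3 → 6; n=4 → 12; n=5 → 20.
Total orbitals: 2 + 6 + 12 + 20 = 40.

40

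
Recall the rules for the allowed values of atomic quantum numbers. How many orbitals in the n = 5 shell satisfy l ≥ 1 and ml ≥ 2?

6

With n = 5 the allowed l are 0, 1, …, 4.
Contributions: l=2 → 1; l=3 → 2; l=4 → 3.
Total orbitals: 1 + 2 + 3 = 6.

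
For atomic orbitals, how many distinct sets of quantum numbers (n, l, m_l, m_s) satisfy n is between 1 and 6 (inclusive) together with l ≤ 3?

For each n in the range, tally the orbitals obeying l ≤ 3:
n=1 → 1; n=2 → 4; n=3 → 9; n=4 → 16; n=5 → 16; n=6 → 16.
Orbitals: 1 + 4 + 9 + 16 + 16 + 16 = 62. Including both spin states (m_s = ±1/2) gives 2 × 62 = 124 states.

124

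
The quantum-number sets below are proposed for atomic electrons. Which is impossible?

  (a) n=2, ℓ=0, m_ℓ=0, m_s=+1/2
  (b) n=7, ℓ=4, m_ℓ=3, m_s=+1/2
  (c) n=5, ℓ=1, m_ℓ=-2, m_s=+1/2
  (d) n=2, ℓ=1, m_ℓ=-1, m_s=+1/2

(c) has |m_ℓ| = 2 > ℓ = 1, violating −ℓ ≤ m_ℓ ≤ ℓ.
The remaining sets (a), (b), (d) satisfy all four rules.

(c)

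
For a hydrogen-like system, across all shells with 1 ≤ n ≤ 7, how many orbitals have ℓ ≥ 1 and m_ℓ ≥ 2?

Go shell by shell, enumerating (ℓ, m_ℓ) with ℓ ≥ 1 and m_ℓ ≥ 2:
n=3 → 1; n=4 → 3; n=5 → 6; n=6 → 10; n=7 → 15.
Total orbitals: 1 + 3 + 6 + 10 + 15 = 35.

35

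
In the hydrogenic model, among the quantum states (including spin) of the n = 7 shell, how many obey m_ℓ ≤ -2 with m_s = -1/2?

15

The n = 7 shell has ℓ = 0 through 6; check each.
The (ℓ, m_ℓ) pairs meeting m_ℓ ≤ -2 give: ℓ=2 → 1; ℓ=3 → 2; ℓ=4 → 3; ℓ=5 → 4; ℓ=6 → 5.
Orbitals: 1 + 2 + 3 + 4 + 5 = 15. With m_s fixed to a single value there is one state per orbital, giving 15 states.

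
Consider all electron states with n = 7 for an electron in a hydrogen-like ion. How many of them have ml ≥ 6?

Per l-value: l=6 → 1.
Orbitals: 1. Each orbital carries two spin states, so 1 × 2 = 2 states.

2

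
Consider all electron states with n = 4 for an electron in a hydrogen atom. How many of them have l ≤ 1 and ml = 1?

With n = 4 the allowed l are 0, 1, …, 3.
Per l-value: l=1 → 1.
Orbitals: 1. Each orbital carries two spin states, so 1 × 2 = 2 states.

2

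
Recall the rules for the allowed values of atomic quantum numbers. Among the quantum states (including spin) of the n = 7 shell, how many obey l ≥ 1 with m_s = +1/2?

With n = 7 the allowed l are 0, 1, …, 6.
Contributions: l=1 → 3; l=2 → 5; l=3 → 7; l=4 → 9; l=5 → 11; l=6 → 13.
Orbitals: 3 + 5 + 7 + 9 + 11 + 13 = 48. With m_s fixed to a single value there is one state per orbital, giving 48 states.

48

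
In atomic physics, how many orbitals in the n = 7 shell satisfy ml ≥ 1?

21

Per l-value: l=1 → 1; l=2 → 2; l=3 → 3; l=4 → 4; l=5 → 5; l=6 → 6.
Total orbitals: 1 + 2 + 3 + 4 + 5 + 6 = 21.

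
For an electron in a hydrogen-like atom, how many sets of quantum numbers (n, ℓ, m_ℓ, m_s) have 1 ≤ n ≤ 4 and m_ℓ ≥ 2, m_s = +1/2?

Per-shell orbital counts meeting the constraint:
n=3 → 1; n=4 → 3.
Orbitals: 1 + 3 = 4. With m_s fixed to +1/2 there is one state per orbital, so 4 states.

4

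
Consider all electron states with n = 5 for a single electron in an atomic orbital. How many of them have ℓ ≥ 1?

The n = 5 shell has ℓ = 0 through 4; check each.
Per ℓ-value: ℓ=1 → 3; ℓ=2 → 5; ℓ=3 → 7; ℓ=4 → 9.
Orbitals: 3 + 5 + 7 + 9 = 24. Each orbital carries two spin states, so 24 × 2 = 48 states.

48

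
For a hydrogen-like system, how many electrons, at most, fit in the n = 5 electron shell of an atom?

A shell holds 2n² electrons: 2 × 5² = 2 × 25 = 50.

50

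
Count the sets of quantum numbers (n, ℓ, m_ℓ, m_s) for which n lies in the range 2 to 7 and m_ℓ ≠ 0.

224

Go shell by shell, enumerating (ℓ, m_ℓ) with m_ℓ ≠ 0:
n=2 → 2; n=3 → 6; n=4 → 12; n=5 → 20; n=6 → 30; n=7 → 42.
Orbitals: 2 + 6 + 12 + 20 + 30 + 42 = 112. Including both spin states (m_s = ±1/2) gives 2 × 112 = 224 states.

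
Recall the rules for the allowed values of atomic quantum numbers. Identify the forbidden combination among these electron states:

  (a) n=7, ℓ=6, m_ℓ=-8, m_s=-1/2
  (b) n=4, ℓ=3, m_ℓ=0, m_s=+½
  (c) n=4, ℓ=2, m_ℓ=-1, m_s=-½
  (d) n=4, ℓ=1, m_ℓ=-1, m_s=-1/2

(a)

(a) has |m_ℓ| = 8 > ℓ = 6, violating −ℓ ≤ m_ℓ ≤ ℓ.
The remaining sets (b), (c), (d) satisfy all four rules.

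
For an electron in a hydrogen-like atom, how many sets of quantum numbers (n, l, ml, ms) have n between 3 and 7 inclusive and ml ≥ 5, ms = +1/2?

4

For each n in the range, tally the orbitals obeying ml ≥ 5:
n=6 → 1; n=7 → 3.
Orbitals: 1 + 3 = 4. With ms fixed to +1/2 there is one state per orbital, so 4 states.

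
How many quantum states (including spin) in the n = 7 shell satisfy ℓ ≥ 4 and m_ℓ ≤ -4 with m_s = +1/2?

6

Go through ℓ = 0, …, 6 (the values permitted for n = 7).
Contributions: ℓ=4 → 1; ℓ=5 → 2; ℓ=6 → 3.
Orbitals: 1 + 2 + 3 = 6. With m_s fixed to a single value there is one state per orbital, giving 6 states.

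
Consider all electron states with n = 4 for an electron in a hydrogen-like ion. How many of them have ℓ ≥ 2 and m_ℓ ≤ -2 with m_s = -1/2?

3

The (ℓ, m_ℓ) pairs meeting ℓ ≥ 2 and m_ℓ ≤ -2 give: ℓ=2 → 1; ℓ=3 → 2.
Orbitals: 1 + 2 = 3. With m_s fixed to a single value there is one state per orbital, giving 3 states.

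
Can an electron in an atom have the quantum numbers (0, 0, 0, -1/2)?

The principal quantum number must be a positive integer (n ≥ 1), but here n = 0.

No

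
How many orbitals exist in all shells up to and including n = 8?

Total orbitals = 1² + 2² + 3² + 4² + 5² + 6² + 7² + 8² = 204.

204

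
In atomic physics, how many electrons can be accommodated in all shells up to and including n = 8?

408

Total orbitals = 1² + 2² + 3² + 4² + 5² + 6² + 7² + 8² = 204. Doubling for spin gives 408 electrons.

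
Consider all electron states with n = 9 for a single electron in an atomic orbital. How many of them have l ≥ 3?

144

Go through l = 0, …, 8 (the values permitted for n = 9).
Contributions: l=3 → 7; l=4 → 9; l=5 → 11; l=6 → 13; l=7 → 15; l=8 → 17.
Orbitals: 7 + 9 + 11 + 13 + 15 + 17 = 72. Each orbital carries two spin states, so 72 × 2 = 144 states.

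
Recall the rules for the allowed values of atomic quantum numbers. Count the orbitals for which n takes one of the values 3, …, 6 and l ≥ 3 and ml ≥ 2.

16

Treat each shell separately and count matching orbitals:
n=4 → 2; n=5 → 5; n=6 → 9.
Total orbitals: 2 + 5 + 9 = 16.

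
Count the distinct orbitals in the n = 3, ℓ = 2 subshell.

A subshell has 2ℓ+1 orbitals; with ℓ = 2, that's 5.

5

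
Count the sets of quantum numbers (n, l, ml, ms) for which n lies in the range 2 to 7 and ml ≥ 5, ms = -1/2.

Count contributing orbitals for each principal shell:
n=6 → 1; n=7 → 3.
Orbitals: 1 + 3 = 4. With ms fixed to -1/2 there is one state per orbital, so 4 states.

4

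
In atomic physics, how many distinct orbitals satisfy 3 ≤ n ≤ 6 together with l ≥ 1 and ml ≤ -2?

For each n in the range, tally the orbitals obeying l ≥ 1 and ml ≤ -2:
n=3 → 1; n=4 → 3; n=5 → 6; n=6 → 10.
Total orbitals: 1 + 3 + 6 + 10 = 20.

20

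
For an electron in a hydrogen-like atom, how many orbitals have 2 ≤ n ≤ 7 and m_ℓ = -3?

10

Per-shell orbital counts meeting the constraint:
n=4 → 1; n=5 → 2; n=6 → 3; n=7 → 4.
Total orbitals: 1 + 2 + 3 + 4 = 10.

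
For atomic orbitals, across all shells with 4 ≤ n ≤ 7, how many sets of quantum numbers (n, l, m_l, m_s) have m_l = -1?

36

Go shell by shell, enumerating (l, m_l) with m_l = -1:
n=4 → 3; n=5 → 4; n=6 → 5; n=7 → 6.
Orbitals: 3 + 4 + 5 + 6 = 18. Including both spin states (m_s = ±1/2) gives 2 × 18 = 36 states.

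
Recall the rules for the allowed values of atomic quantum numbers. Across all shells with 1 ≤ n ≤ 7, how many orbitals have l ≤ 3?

78

Per-shell orbital counts meeting the constraint:
n=1 → 1; n=2 → 4; n=3 → 9; n=4 → 16; n=5 → 16; n=6 → 16; n=7 → 16.
Total orbitals: 1 + 4 + 9 + 16 + 16 + 16 + 16 = 78.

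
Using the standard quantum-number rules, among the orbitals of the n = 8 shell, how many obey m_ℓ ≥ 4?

10

With n = 8 the allowed ℓ are 0, 1, …, 7.
Per ℓ-value: ℓ=4 → 1; ℓ=5 → 2; ℓ=6 → 3; ℓ=7 → 4.
Total orbitals: 1 + 2 + 3 + 4 = 10.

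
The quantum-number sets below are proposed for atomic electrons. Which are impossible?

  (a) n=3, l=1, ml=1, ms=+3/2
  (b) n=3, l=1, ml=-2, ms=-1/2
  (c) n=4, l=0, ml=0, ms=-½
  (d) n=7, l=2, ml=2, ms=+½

(a) and (b)

(a) has ms = +3/2, but an electron's spin must be ±1/2.
(b) has |ml| = 2 > l = 1, violating −l ≤ ml ≤ l.
The remaining sets (c), (d) satisfy all four rules.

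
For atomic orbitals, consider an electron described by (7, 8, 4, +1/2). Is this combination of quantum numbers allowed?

The orbital quantum number must satisfy 0 ≤ l ≤ n−1. With n = 7 the allowed l values are 0, 1, 2, 3, 4, 5, 6, so l = 8 is out of range.

Not allowed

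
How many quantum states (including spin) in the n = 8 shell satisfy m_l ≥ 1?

56

Contributions: l=1 → 1; l=2 → 2; l=3 → 3; l=4 → 4; l=5 → 5; l=6 → 6; l=7 → 7.
Orbitals: 1 + 2 + 3 + 4 + 5 + 6 + 7 = 28. Each orbital carries two spin states, so 28 × 2 = 56 states.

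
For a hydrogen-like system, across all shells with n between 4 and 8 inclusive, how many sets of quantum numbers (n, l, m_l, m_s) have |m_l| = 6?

12

Go shell by shell, enumerating (l, m_l) with |m_l| = 6:
n=7 → 2; n=8 → 4.
Orbitals: 2 + 4 = 6. Including both spin states (m_s = ±1/2) gives 2 × 6 = 12 states.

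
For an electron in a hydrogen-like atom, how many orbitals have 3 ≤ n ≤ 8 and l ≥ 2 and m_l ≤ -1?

Count contributing orbitals for each principal shell:
n=3 → 2; n=4 → 5; n=5 → 9; n=6 → 14; n=7 → 20; n=8 → 27.
Total orbitals: 2 + 5 + 9 + 14 + 20 + 27 = 77.

77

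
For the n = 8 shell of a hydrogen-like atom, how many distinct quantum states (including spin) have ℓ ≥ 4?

With n = 8 the allowed ℓ are 0, 1, …, 7.
Per ℓ-value: ℓ=4 → 9; ℓ=5 → 11; ℓ=6 → 13; ℓ=7 → 15.
Orbitals: 9 + 11 + 13 + 15 = 48. Each orbital carries two spin states, so 48 × 2 = 96 states.

96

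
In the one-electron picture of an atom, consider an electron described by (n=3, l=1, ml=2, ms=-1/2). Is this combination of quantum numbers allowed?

Not allowed

The magnetic quantum number must satisfy −l ≤ ml ≤ l. With l = 1, ml can only be -1, 0, 1, so ml = 2 is forbidden.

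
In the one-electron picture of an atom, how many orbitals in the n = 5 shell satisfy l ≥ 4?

The n = 5 shell has l = 0 through 4; check each.
Per l-value: l=4 → 9.
Total orbitals: 9.

9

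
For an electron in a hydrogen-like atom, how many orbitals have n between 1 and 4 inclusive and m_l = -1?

For each n in the range, tally the orbitals obeying m_l = -1:
n=2 → 1; n=3 → 2; n=4 → 3.
Total orbitals: 1 + 2 + 3 = 6.

6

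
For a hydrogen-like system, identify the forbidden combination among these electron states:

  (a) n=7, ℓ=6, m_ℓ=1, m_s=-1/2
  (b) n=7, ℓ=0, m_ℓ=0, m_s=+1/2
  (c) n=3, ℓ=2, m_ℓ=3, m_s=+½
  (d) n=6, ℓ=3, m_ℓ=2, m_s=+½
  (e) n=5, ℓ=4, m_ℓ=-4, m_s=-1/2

(c)

(c) has |m_ℓ| = 3 > ℓ = 2, violating −ℓ ≤ m_ℓ ≤ ℓ.
The remaining sets (a), (b), (d), (e) satisfy all four rules.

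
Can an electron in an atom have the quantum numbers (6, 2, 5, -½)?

Not allowed

The magnetic quantum number must satisfy −l ≤ m_l ≤ l. With l = 2, m_l can only be -2, -1, 0, 1, 2, so m_l = 5 is forbidden.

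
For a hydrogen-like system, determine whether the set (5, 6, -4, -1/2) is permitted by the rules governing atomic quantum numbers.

Invalid

The orbital quantum number must satisfy 0 ≤ ℓ ≤ n−1. With n = 5 the allowed ℓ values are 0, 1, 2, 3, 4, so ℓ = 6 is out of range.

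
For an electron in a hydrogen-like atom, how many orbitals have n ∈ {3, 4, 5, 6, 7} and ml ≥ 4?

Per-shell orbital counts meeting the constraint:
n=5 → 1; n=6 → 3; n=7 → 6.
Total orbitals: 1 + 3 + 6 = 10.

10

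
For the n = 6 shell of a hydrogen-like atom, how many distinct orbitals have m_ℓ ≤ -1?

15

With n = 6 the allowed ℓ are 0, 1, …, 5.
Contributions: ℓ=1 → 1; ℓ=2 → 2; ℓ=3 → 3; ℓ=4 → 4; ℓ=5 → 5.
Total orbitals: 1 + 2 + 3 + 4 + 5 = 15.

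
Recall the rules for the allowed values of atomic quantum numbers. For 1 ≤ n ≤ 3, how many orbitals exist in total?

Total orbitals = 1² + 2² + 3² = 14.

14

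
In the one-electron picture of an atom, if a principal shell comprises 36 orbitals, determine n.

n = 6

n² = 36 ⇒ n = 6.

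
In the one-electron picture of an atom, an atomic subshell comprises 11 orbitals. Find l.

2l+1 = 11 gives l = 5.

l = 5 (h)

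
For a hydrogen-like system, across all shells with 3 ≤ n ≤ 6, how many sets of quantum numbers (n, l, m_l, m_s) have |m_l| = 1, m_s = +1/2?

For each n in the range, tally the orbitals obeying |m_l| = 1:
n=3 → 4; n=4 → 6; n=5 → 8; n=6 → 10.
Orbitals: 4 + 6 + 8 + 10 = 28. With m_s fixed to +1/2 there is one state per orbital, so 28 states.

28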